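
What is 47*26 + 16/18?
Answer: 11006/9 ≈ 1222.9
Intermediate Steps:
47*26 + 16/18 = 1222 + 16*(1/18) = 1222 + 8/9 = 11006/9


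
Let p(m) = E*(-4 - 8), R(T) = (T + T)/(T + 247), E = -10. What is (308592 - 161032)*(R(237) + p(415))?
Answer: 2160057060/121 ≈ 1.7852e+7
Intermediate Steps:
R(T) = 2*T/(247 + T) (R(T) = (2*T)/(247 + T) = 2*T/(247 + T))
p(m) = 120 (p(m) = -10*(-4 - 8) = -10*(-12) = 120)
(308592 - 161032)*(R(237) + p(415)) = (308592 - 161032)*(2*237/(247 + 237) + 120) = 147560*(2*237/484 + 120) = 147560*(2*237*(1/484) + 120) = 147560*(237/242 + 120) = 147560*(29277/242) = 2160057060/121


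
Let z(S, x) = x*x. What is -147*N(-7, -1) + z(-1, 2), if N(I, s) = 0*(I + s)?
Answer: 4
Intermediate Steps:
N(I, s) = 0
z(S, x) = x²
-147*N(-7, -1) + z(-1, 2) = -147*0 + 2² = 0 + 4 = 4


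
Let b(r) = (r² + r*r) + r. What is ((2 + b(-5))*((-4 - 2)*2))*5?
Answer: -2820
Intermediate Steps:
b(r) = r + 2*r² (b(r) = (r² + r²) + r = 2*r² + r = r + 2*r²)
((2 + b(-5))*((-4 - 2)*2))*5 = ((2 - 5*(1 + 2*(-5)))*((-4 - 2)*2))*5 = ((2 - 5*(1 - 10))*(-6*2))*5 = ((2 - 5*(-9))*(-12))*5 = ((2 + 45)*(-12))*5 = (47*(-12))*5 = -564*5 = -2820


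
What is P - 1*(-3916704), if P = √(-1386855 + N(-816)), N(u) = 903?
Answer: 3916704 + 4*I*√86622 ≈ 3.9167e+6 + 1177.3*I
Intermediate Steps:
P = 4*I*√86622 (P = √(-1386855 + 903) = √(-1385952) = 4*I*√86622 ≈ 1177.3*I)
P - 1*(-3916704) = 4*I*√86622 - 1*(-3916704) = 4*I*√86622 + 3916704 = 3916704 + 4*I*√86622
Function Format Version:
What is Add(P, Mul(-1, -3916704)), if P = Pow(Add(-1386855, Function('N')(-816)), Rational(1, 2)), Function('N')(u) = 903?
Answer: Add(3916704, Mul(4, I, Pow(86622, Rational(1, 2)))) ≈ Add(3.9167e+6, Mul(1177.3, I))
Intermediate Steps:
P = Mul(4, I, Pow(86622, Rational(1, 2))) (P = Pow(Add(-1386855, 903), Rational(1, 2)) = Pow(-1385952, Rational(1, 2)) = Mul(4, I, Pow(86622, Rational(1, 2))) ≈ Mul(1177.3, I))
Add(P, Mul(-1, -3916704)) = Add(Mul(4, I, Pow(86622, Rational(1, 2))), Mul(-1, -3916704)) = Add(Mul(4, I, Pow(86622, Rational(1, 2))), 3916704) = Add(3916704, Mul(4, I, Pow(86622, Rational(1, 2))))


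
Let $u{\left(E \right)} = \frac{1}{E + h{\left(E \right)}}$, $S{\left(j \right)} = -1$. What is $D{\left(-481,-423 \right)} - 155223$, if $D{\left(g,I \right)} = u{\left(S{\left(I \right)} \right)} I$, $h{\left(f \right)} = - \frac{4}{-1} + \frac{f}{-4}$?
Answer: $- \frac{2019591}{13} \approx -1.5535 \cdot 10^{5}$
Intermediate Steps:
$h{\left(f \right)} = 4 - \frac{f}{4}$ ($h{\left(f \right)} = \left(-4\right) \left(-1\right) + f \left(- \frac{1}{4}\right) = 4 - \frac{f}{4}$)
$u{\left(E \right)} = \frac{1}{4 + \frac{3 E}{4}}$ ($u{\left(E \right)} = \frac{1}{E - \left(-4 + \frac{E}{4}\right)} = \frac{1}{4 + \frac{3 E}{4}}$)
$D{\left(g,I \right)} = \frac{4 I}{13}$ ($D{\left(g,I \right)} = \frac{4}{16 + 3 \left(-1\right)} I = \frac{4}{16 - 3} I = \frac{4}{13} I = 4 \cdot \frac{1}{13} I = \frac{4 I}{13}$)
$D{\left(-481,-423 \right)} - 155223 = \frac{4}{13} \left(-423\right) - 155223 = - \frac{1692}{13} - 155223 = - \frac{2019591}{13}$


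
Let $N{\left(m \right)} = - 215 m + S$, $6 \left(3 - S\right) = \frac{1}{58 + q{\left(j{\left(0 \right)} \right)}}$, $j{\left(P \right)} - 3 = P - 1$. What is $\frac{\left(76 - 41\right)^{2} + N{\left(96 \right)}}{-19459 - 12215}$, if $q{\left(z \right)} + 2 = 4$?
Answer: $\frac{6988321}{11402640} \approx 0.61287$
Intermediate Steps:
$j{\left(P \right)} = 2 + P$ ($j{\left(P \right)} = 3 + \left(P - 1\right) = 3 + \left(-1 + P\right) = 2 + P$)
$q{\left(z \right)} = 2$ ($q{\left(z \right)} = -2 + 4 = 2$)
$S = \frac{1079}{360}$ ($S = 3 - \frac{1}{6 \left(58 + 2\right)} = 3 - \frac{1}{6 \cdot 60} = 3 - \frac{1}{360} = \frac{1079}{360} \approx 2.9972$)
$N{\left(m \right)} = \frac{1079}{360} - 215 m$ ($N{\left(m \right)} = - 215 m + \frac{1079}{360} = \frac{1079}{360} - 215 m$)
$\frac{\left(76 - 41\right)^{2} + N{\left(96 \right)}}{-19459 - 12215} = \frac{\left(76 - 41\right)^{2} + \left(\frac{1079}{360} - 20640\right)}{-19459 - 12215} = \frac{35^{2} + \left(\frac{1079}{360} - 20640\right)}{-31674} = \left(1225 - \frac{7429321}{360}\right) \left(- \frac{1}{31674}\right) = \left(- \frac{6988321}{360}\right) \left(- \frac{1}{31674}\right) = \frac{6988321}{11402640}$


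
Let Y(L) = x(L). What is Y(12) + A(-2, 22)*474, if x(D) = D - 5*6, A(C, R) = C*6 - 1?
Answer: -6180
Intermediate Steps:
A(C, R) = -1 + 6*C (A(C, R) = 6*C - 1 = -1 + 6*C)
x(D) = -30 + D (x(D) = D - 30 = -30 + D)
Y(L) = -30 + L
Y(12) + A(-2, 22)*474 = (-30 + 12) + (-1 + 6*(-2))*474 = -18 + (-1 - 12)*474 = -18 - 13*474 = -18 - 6162 = -6180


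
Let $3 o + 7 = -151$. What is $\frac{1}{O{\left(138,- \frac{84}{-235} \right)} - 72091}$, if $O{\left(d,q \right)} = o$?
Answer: $- \frac{3}{216431} \approx -1.3861 \cdot 10^{-5}$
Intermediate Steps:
$o = - \frac{158}{3}$ ($o = - \frac{7}{3} + \frac{1}{3} \left(-151\right) = - \frac{7}{3} - \frac{151}{3} = - \frac{158}{3} \approx -52.667$)
$O{\left(d,q \right)} = - \frac{158}{3}$
$\frac{1}{O{\left(138,- \frac{84}{-235} \right)} - 72091} = \frac{1}{- \frac{158}{3} - 72091} = \frac{1}{- \frac{216431}{3}} = - \frac{3}{216431}$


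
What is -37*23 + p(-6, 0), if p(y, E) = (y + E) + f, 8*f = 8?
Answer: -856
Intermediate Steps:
f = 1 (f = (1/8)*8 = 1)
p(y, E) = 1 + E + y (p(y, E) = (y + E) + 1 = (E + y) + 1 = 1 + E + y)
-37*23 + p(-6, 0) = -37*23 + (1 + 0 - 6) = -851 - 5 = -856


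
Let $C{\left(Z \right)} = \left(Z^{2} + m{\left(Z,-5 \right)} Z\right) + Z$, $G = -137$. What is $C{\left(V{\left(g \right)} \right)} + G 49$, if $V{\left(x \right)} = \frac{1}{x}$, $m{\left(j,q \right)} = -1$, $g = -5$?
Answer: $- \frac{167824}{25} \approx -6713.0$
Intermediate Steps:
$C{\left(Z \right)} = Z^{2}$ ($C{\left(Z \right)} = \left(Z^{2} - Z\right) + Z = Z^{2}$)
$C{\left(V{\left(g \right)} \right)} + G 49 = \left(\frac{1}{-5}\right)^{2} - 6713 = \left(- \frac{1}{5}\right)^{2} - 6713 = \frac{1}{25} - 6713 = - \frac{167824}{25}$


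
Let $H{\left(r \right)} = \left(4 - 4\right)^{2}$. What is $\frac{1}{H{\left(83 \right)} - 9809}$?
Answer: $- \frac{1}{9809} \approx -0.00010195$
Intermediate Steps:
$H{\left(r \right)} = 0$ ($H{\left(r \right)} = 0^{2} = 0$)
$\frac{1}{H{\left(83 \right)} - 9809} = \frac{1}{0 - 9809} = \frac{1}{-9809} = - \frac{1}{9809}$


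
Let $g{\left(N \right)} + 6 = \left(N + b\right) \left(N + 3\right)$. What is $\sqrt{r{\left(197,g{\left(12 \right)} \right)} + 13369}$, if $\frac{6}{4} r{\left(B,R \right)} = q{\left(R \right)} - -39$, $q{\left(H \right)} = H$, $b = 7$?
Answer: $3 \sqrt{1509} \approx 116.54$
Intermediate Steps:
$g{\left(N \right)} = -6 + \left(3 + N\right) \left(7 + N\right)$ ($g{\left(N \right)} = -6 + \left(N + 7\right) \left(N + 3\right) = -6 + \left(7 + N\right) \left(3 + N\right) = -6 + \left(3 + N\right) \left(7 + N\right)$)
$r{\left(B,R \right)} = 26 + \frac{2 R}{3}$ ($r{\left(B,R \right)} = \frac{2 \left(R - -39\right)}{3} = \frac{2 \left(R + 39\right)}{3} = \frac{2 \left(39 + R\right)}{3} = 26 + \frac{2 R}{3}$)
$\sqrt{r{\left(197,g{\left(12 \right)} \right)} + 13369} = \sqrt{\left(26 + \frac{2 \left(15 + 12^{2} + 10 \cdot 12\right)}{3}\right) + 13369} = \sqrt{\left(26 + \frac{2 \left(15 + 144 + 120\right)}{3}\right) + 13369} = \sqrt{\left(26 + \frac{2}{3} \cdot 279\right) + 13369} = \sqrt{\left(26 + 186\right) + 13369} = \sqrt{212 + 13369} = \sqrt{13581} = 3 \sqrt{1509}$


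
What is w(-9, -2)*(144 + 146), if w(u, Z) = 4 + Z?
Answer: 580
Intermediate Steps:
w(-9, -2)*(144 + 146) = (4 - 2)*(144 + 146) = 2*290 = 580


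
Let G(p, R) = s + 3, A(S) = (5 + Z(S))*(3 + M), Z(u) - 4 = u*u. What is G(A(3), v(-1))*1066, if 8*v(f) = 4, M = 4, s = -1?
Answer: 2132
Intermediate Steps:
v(f) = ½ (v(f) = (⅛)*4 = ½)
Z(u) = 4 + u² (Z(u) = 4 + u*u = 4 + u²)
A(S) = 63 + 7*S² (A(S) = (5 + (4 + S²))*(3 + 4) = (9 + S²)*7 = 63 + 7*S²)
G(p, R) = 2 (G(p, R) = -1 + 3 = 2)
G(A(3), v(-1))*1066 = 2*1066 = 2132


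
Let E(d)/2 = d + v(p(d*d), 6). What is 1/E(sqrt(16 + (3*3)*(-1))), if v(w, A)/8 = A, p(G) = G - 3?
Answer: 24/2297 - sqrt(7)/4594 ≈ 0.0098725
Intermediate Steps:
p(G) = -3 + G
v(w, A) = 8*A
E(d) = 96 + 2*d (E(d) = 2*(d + 8*6) = 2*(d + 48) = 2*(48 + d) = 96 + 2*d)
1/E(sqrt(16 + (3*3)*(-1))) = 1/(96 + 2*sqrt(16 + (3*3)*(-1))) = 1/(96 + 2*sqrt(16 + 9*(-1))) = 1/(96 + 2*sqrt(16 - 9)) = 1/(96 + 2*sqrt(7))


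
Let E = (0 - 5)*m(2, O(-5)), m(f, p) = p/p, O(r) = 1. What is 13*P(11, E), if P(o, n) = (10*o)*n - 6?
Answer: -7228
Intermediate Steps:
m(f, p) = 1
E = -5 (E = (0 - 5)*1 = -5*1 = -5)
P(o, n) = -6 + 10*n*o (P(o, n) = 10*n*o - 6 = -6 + 10*n*o)
13*P(11, E) = 13*(-6 + 10*(-5)*11) = 13*(-6 - 550) = 13*(-556) = -7228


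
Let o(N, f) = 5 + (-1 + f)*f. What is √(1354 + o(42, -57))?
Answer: √4665 ≈ 68.301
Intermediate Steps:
o(N, f) = 5 + f*(-1 + f)
√(1354 + o(42, -57)) = √(1354 + (5 + (-57)² - 1*(-57))) = √(1354 + (5 + 3249 + 57)) = √(1354 + 3311) = √4665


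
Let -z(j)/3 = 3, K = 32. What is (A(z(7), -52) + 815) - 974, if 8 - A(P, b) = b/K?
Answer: -1195/8 ≈ -149.38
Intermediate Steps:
z(j) = -9 (z(j) = -3*3 = -9)
A(P, b) = 8 - b/32
(A(z(7), -52) + 815) - 974 = ((8 - 1/32*(-52)) + 815) - 974 = ((8 + 13/8) + 815) - 974 = (77/8 + 815) - 974 = 6597/8 - 974 = -1195/8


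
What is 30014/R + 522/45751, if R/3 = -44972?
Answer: -651372181/3086270958 ≈ -0.21105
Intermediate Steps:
R = -134916 (R = 3*(-44972) = -134916)
30014/R + 522/45751 = 30014/(-134916) + 522/45751 = 30014*(-1/134916) + 522*(1/45751) = -15007/67458 + 522/45751 = -651372181/3086270958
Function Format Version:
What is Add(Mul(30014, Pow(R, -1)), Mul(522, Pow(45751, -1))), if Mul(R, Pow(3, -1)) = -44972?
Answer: Rational(-651372181, 3086270958) ≈ -0.21105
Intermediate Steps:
R = -134916 (R = Mul(3, -44972) = -134916)
Add(Mul(30014, Pow(R, -1)), Mul(522, Pow(45751, -1))) = Add(Mul(30014, Pow(-134916, -1)), Mul(522, Pow(45751, -1))) = Add(Mul(30014, Rational(-1, 134916)), Mul(522, Rational(1, 45751))) = Add(Rational(-15007, 67458), Rational(522, 45751)) = Rational(-651372181, 3086270958)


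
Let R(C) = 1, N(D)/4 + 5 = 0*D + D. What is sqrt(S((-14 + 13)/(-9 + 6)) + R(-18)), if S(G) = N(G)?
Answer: I*sqrt(159)/3 ≈ 4.2032*I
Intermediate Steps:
N(D) = -20 + 4*D (N(D) = -20 + 4*(0*D + D) = -20 + 4*(0 + D) = -20 + 4*D)
S(G) = -20 + 4*G
sqrt(S((-14 + 13)/(-9 + 6)) + R(-18)) = sqrt((-20 + 4*((-14 + 13)/(-9 + 6))) + 1) = sqrt((-20 + 4*(-1/(-3))) + 1) = sqrt((-20 + 4*(-1*(-1/3))) + 1) = sqrt((-20 + 4*(1/3)) + 1) = sqrt((-20 + 4/3) + 1) = sqrt(-56/3 + 1) = sqrt(-53/3) = I*sqrt(159)/3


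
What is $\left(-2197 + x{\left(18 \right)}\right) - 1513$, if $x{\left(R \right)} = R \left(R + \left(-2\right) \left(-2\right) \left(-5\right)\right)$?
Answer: $-3746$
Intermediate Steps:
$x{\left(R \right)} = R \left(-20 + R\right)$ ($x{\left(R \right)} = R \left(R + 4 \left(-5\right)\right) = R \left(R - 20\right) = R \left(-20 + R\right)$)
$\left(-2197 + x{\left(18 \right)}\right) - 1513 = \left(-2197 + 18 \left(-20 + 18\right)\right) - 1513 = \left(-2197 + 18 \left(-2\right)\right) - 1513 = \left(-2197 - 36\right) - 1513 = -2233 - 1513 = -3746$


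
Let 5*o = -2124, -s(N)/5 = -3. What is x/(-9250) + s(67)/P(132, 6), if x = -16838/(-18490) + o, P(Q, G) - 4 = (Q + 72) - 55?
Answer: 627442957/4361328750 ≈ 0.14387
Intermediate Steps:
P(Q, G) = 21 + Q (P(Q, G) = 4 + ((Q + 72) - 55) = 4 + ((72 + Q) - 55) = 4 + (17 + Q) = 21 + Q)
s(N) = 15 (s(N) = -5*(-3) = 15)
o = -2124/5 (o = (1/5)*(-2124) = -2124/5 ≈ -424.80)
x = -3918857/9245 (x = -16838/(-18490) - 2124/5 = -16838*(-1/18490) - 2124/5 = 8419/9245 - 2124/5 = -3918857/9245 ≈ -423.89)
x/(-9250) + s(67)/P(132, 6) = -3918857/9245/(-9250) + 15/(21 + 132) = -3918857/9245*(-1/9250) + 15/153 = 3918857/85516250 + 15*(1/153) = 3918857/85516250 + 5/51 = 627442957/4361328750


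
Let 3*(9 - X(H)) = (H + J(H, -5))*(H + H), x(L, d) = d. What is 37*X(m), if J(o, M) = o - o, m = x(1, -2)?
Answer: 703/3 ≈ 234.33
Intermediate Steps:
m = -2
J(o, M) = 0
X(H) = 9 - 2*H²/3 (X(H) = 9 - (H + 0)*(H + H)/3 = 9 - H*2*H/3 = 9 - 2*H²/3)
37*X(m) = 37*(9 - ⅔*(-2)²) = 37*(9 - ⅔*4) = 37*(9 - 8/3) = 37*(19/3) = 703/3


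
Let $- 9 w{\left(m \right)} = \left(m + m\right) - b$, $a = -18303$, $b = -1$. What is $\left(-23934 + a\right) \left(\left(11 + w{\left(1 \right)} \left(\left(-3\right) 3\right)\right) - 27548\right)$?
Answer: $1162953558$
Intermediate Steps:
$w{\left(m \right)} = - \frac{1}{9} - \frac{2 m}{9}$ ($w{\left(m \right)} = - \frac{\left(m + m\right) - -1}{9} = - \frac{2 m + 1}{9} = - \frac{1 + 2 m}{9} = - \frac{1}{9} - \frac{2 m}{9}$)
$\left(-23934 + a\right) \left(\left(11 + w{\left(1 \right)} \left(\left(-3\right) 3\right)\right) - 27548\right) = \left(-23934 - 18303\right) \left(\left(11 + \left(- \frac{1}{9} - \frac{2}{9}\right) \left(\left(-3\right) 3\right)\right) - 27548\right) = - 42237 \left(\left(11 + \left(- \frac{1}{9} - \frac{2}{9}\right) \left(-9\right)\right) - 27548\right) = - 42237 \left(\left(11 - -3\right) - 27548\right) = - 42237 \left(\left(11 + 3\right) - 27548\right) = - 42237 \left(14 - 27548\right) = \left(-42237\right) \left(-27534\right) = 1162953558$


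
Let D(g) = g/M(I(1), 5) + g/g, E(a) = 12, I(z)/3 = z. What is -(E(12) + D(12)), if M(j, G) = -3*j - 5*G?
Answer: -215/17 ≈ -12.647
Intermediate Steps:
I(z) = 3*z
M(j, G) = -5*G - 3*j
D(g) = 1 - g/34 (D(g) = g/(-5*5 - 9) + g/g = g/(-25 - 3*3) + 1 = g/(-25 - 9) + 1 = g/(-34) + 1 = g*(-1/34) + 1 = -g/34 + 1 = 1 - g/34)
-(E(12) + D(12)) = -(12 + (1 - 1/34*12)) = -(12 + (1 - 6/17)) = -(12 + 11/17) = -1*215/17 = -215/17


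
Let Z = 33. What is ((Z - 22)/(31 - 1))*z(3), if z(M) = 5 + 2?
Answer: 77/30 ≈ 2.5667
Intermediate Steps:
z(M) = 7
((Z - 22)/(31 - 1))*z(3) = ((33 - 22)/(31 - 1))*7 = (11/30)*7 = 77/30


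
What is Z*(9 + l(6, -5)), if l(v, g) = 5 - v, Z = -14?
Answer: -112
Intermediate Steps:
Z*(9 + l(6, -5)) = -14*(9 + (5 - 1*6)) = -14*(9 + (5 - 6)) = -14*(9 - 1) = -14*8 = -112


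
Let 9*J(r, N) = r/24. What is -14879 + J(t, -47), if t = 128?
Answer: -401717/27 ≈ -14878.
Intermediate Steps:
J(r, N) = r/216 (J(r, N) = (r/24)/9 = r/216)
-14879 + J(t, -47) = -14879 + (1/216)*128 = -14879 + 16/27 = -401717/27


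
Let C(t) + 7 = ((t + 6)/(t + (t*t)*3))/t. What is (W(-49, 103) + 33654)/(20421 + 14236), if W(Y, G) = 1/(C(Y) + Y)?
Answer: 660645607036/680335382181 ≈ 0.97106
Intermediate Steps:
C(t) = -7 + (6 + t)/(t*(t + 3*t²)) (C(t) = -7 + ((t + 6)/(t + (t*t)*3))/t = -7 + ((6 + t)/(t + t²*3))/t = -7 + ((6 + t)/(t + 3*t²))/t = -7 + (6 + t)/(t*(t + 3*t²)))
W(Y, G) = 1/(Y + (6 + Y - 21*Y³ - 7*Y²)/(Y²*(1 + 3*Y))) (W(Y, G) = 1/((6 + Y - 21*Y³ - 7*Y²)/(Y²*(1 + 3*Y)) + Y) = 1/(Y + (6 + Y - 21*Y³ - 7*Y²)/(Y²*(1 + 3*Y))))
(W(-49, 103) + 33654)/(20421 + 14236) = ((-49)²*(1 + 3*(-49))/(6 - 49 - 20*(-49)³ - 7*(-49)² + 3*(-49)⁴) + 33654)/(20421 + 14236) = (2401*(1 - 147)/(6 - 49 - 20*(-117649) - 7*2401 + 3*5764801) + 33654)/34657 = (2401*(-146)/(6 - 49 + 2352980 - 16807 + 17294403) + 33654)*(1/34657) = (2401*(-146)/19630533 + 33654)*(1/34657) = (2401*(1/19630533)*(-146) + 33654)*(1/34657) = (-350546/19630533 + 33654)*(1/34657) = (660645607036/19630533)*(1/34657) = 660645607036/680335382181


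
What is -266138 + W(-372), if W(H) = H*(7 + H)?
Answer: -130358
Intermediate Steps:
-266138 + W(-372) = -266138 - 372*(7 - 372) = -266138 - 372*(-365) = -266138 + 135780 = -130358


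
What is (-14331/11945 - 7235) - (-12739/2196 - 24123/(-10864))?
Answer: -515280675410251/71243993520 ≈ -7232.6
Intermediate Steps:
(-14331/11945 - 7235) - (-12739/2196 - 24123/(-10864)) = (-14331*1/11945 - 7235) - (-12739*1/2196 - 24123*(-1/10864)) = (-14331/11945 - 7235) - (-12739/2196 + 24123/10864) = -86436406/11945 - 1*(-21355597/5964336) = -86436406/11945 + 21355597/5964336 = -515280675410251/71243993520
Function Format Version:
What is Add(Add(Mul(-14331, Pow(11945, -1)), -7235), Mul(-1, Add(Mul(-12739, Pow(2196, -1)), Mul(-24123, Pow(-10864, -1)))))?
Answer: Rational(-515280675410251, 71243993520) ≈ -7232.6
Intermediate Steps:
Add(Add(Mul(-14331, Pow(11945, -1)), -7235), Mul(-1, Add(Mul(-12739, Pow(2196, -1)), Mul(-24123, Pow(-10864, -1))))) = Add(Add(Mul(-14331, Rational(1, 11945)), -7235), Mul(-1, Add(Mul(-12739, Rational(1, 2196)), Mul(-24123, Rational(-1, 10864))))) = Add(Add(Rational(-14331, 11945), -7235), Mul(-1, Add(Rational(-12739, 2196), Rational(24123, 10864)))) = Add(Rational(-86436406, 11945), Mul(-1, Rational(-21355597, 5964336))) = Add(Rational(-86436406, 11945), Rational(21355597, 5964336)) = Rational(-515280675410251, 71243993520)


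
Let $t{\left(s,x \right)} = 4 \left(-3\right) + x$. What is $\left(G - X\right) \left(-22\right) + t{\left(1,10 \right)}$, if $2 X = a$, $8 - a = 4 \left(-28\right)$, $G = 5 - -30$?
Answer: $548$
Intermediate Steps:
$t{\left(s,x \right)} = -12 + x$
$G = 35$ ($G = 5 + 30 = 35$)
$a = 120$ ($a = 8 - 4 \left(-28\right) = 8 - -112 = 8 + 112 = 120$)
$X = 60$ ($X = \frac{1}{2} \cdot 120 = 60$)
$\left(G - X\right) \left(-22\right) + t{\left(1,10 \right)} = \left(35 - 60\right) \left(-22\right) + \left(-12 + 10\right) = \left(35 - 60\right) \left(-22\right) - 2 = \left(-25\right) \left(-22\right) - 2 = 550 - 2 = 548$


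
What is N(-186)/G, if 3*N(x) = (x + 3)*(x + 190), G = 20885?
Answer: -244/20885 ≈ -0.011683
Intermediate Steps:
N(x) = (3 + x)*(190 + x)/3 (N(x) = ((x + 3)*(x + 190))/3 = ((3 + x)*(190 + x))/3 = (3 + x)*(190 + x)/3)
N(-186)/G = (190 + (1/3)*(-186)**2 + (193/3)*(-186))/20885 = (190 + (1/3)*34596 - 11966)*(1/20885) = (190 + 11532 - 11966)*(1/20885) = -244*1/20885 = -244/20885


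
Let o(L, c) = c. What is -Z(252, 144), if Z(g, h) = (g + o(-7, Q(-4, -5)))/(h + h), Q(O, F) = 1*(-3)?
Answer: -83/96 ≈ -0.86458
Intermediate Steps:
Q(O, F) = -3
Z(g, h) = (-3 + g)/(2*h) (Z(g, h) = (g - 3)/(h + h) = (-3 + g)/((2*h)) = (-3 + g)*(1/(2*h)) = (-3 + g)/(2*h))
-Z(252, 144) = -(-3 + 252)/(2*144) = -249/(2*144) = -1*83/96 = -83/96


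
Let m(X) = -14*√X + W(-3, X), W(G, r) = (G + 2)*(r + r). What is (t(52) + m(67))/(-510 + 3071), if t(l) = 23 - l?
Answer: -163/2561 - 14*√67/2561 ≈ -0.10839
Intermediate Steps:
W(G, r) = 2*r*(2 + G) (W(G, r) = (2 + G)*(2*r) = 2*r*(2 + G))
m(X) = -14*√X - 2*X (m(X) = -14*√X + 2*X*(2 - 3) = -14*√X + 2*X*(-1) = -14*√X - 2*X)
(t(52) + m(67))/(-510 + 3071) = ((23 - 1*52) + (-14*√67 - 2*67))/(-510 + 3071) = ((23 - 52) + (-14*√67 - 134))/2561 = (-29 + (-134 - 14*√67))*(1/2561) = (-163 - 14*√67)*(1/2561) = -163/2561 - 14*√67/2561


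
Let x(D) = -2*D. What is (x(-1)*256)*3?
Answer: 1536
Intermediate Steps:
(x(-1)*256)*3 = (-2*(-1)*256)*3 = (2*256)*3 = 512*3 = 1536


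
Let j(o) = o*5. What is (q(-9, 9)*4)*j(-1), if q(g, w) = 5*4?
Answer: -400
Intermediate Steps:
j(o) = 5*o
q(g, w) = 20
(q(-9, 9)*4)*j(-1) = (20*4)*(5*(-1)) = 80*(-5) = -400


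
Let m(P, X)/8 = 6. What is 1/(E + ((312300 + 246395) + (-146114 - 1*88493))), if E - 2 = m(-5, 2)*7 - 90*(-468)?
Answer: 1/366546 ≈ 2.7282e-6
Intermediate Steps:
m(P, X) = 48 (m(P, X) = 8*6 = 48)
E = 42458 (E = 2 + (48*7 - 90*(-468)) = 2 + (336 + 42120) = 2 + 42456 = 42458)
1/(E + ((312300 + 246395) + (-146114 - 1*88493))) = 1/(42458 + ((312300 + 246395) + (-146114 - 1*88493))) = 1/(42458 + (558695 + (-146114 - 88493))) = 1/(42458 + (558695 - 234607)) = 1/(42458 + 324088) = 1/366546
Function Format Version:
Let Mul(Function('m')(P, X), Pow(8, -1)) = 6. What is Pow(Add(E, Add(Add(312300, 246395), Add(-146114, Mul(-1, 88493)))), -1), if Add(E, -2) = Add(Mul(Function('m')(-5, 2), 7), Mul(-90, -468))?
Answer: Rational(1, 366546) ≈ 2.7282e-6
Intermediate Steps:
Function('m')(P, X) = 48 (Function('m')(P, X) = Mul(8, 6) = 48)
E = 42458 (E = Add(2, Add(Mul(48, 7), Mul(-90, -468))) = Add(2, Add(336, 42120)) = Add(2, 42456) = 42458)
Pow(Add(E, Add(Add(312300, 246395), Add(-146114, Mul(-1, 88493)))), -1) = Pow(Add(42458, Add(Add(312300, 246395), Add(-146114, Mul(-1, 88493)))), -1) = Pow(Add(42458, Add(558695, Add(-146114, -88493))), -1) = Pow(Add(42458, Add(558695, -234607)), -1) = Pow(Add(42458, 324088), -1) = Pow(366546, -1) = Rational(1, 366546)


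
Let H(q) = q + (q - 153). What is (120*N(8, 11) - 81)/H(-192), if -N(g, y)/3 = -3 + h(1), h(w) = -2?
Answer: -573/179 ≈ -3.2011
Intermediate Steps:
N(g, y) = 15 (N(g, y) = -3*(-3 - 2) = -3*(-5) = 15)
H(q) = -153 + 2*q (H(q) = q + (-153 + q) = -153 + 2*q)
(120*N(8, 11) - 81)/H(-192) = (120*15 - 81)/(-153 + 2*(-192)) = (1800 - 81)/(-153 - 384) = 1719/(-537) = 1719*(-1/537) = -573/179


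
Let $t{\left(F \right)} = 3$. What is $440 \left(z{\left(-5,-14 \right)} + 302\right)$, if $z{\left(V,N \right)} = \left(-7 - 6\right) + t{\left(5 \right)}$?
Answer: $128480$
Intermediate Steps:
$z{\left(V,N \right)} = -10$ ($z{\left(V,N \right)} = \left(-7 - 6\right) + 3 = -13 + 3 = -10$)
$440 \left(z{\left(-5,-14 \right)} + 302\right) = 440 \left(-10 + 302\right) = 440 \cdot 292 = 128480$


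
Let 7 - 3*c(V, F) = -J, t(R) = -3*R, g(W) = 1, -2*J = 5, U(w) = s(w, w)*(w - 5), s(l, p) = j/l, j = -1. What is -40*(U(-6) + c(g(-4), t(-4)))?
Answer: 40/3 ≈ 13.333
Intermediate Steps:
s(l, p) = -1/l
U(w) = -(-5 + w)/w (U(w) = (-1/w)*(w - 5) = (-1/w)*(-5 + w) = -(-5 + w)/w)
J = -5/2 (J = -1/2*5 = -5/2 ≈ -2.5000)
c(V, F) = 3/2 (c(V, F) = 7/3 - (-1)*(-5)/(3*2) = 7/3 - 1/3*5/2 = 7/3 - 5/6 = 3/2)
-40*(U(-6) + c(g(-4), t(-4))) = -40*((5 - 1*(-6))/(-6) + 3/2) = -40*(-(5 + 6)/6 + 3/2) = -40*(-1/6*11 + 3/2) = -40*(-11/6 + 3/2) = -40*(-1/3) = 40/3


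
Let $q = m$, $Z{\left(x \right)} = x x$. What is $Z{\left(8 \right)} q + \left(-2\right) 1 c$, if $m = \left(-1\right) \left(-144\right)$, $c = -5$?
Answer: $9226$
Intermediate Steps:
$Z{\left(x \right)} = x^{2}$
$m = 144$
$q = 144$
$Z{\left(8 \right)} q + \left(-2\right) 1 c = 8^{2} \cdot 144 + \left(-2\right) 1 \left(-5\right) = 64 \cdot 144 - -10 = 9216 + 10 = 9226$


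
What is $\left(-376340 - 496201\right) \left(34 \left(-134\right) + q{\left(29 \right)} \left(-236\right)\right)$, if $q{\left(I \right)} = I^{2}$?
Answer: $177153744312$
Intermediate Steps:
$\left(-376340 - 496201\right) \left(34 \left(-134\right) + q{\left(29 \right)} \left(-236\right)\right) = \left(-376340 - 496201\right) \left(34 \left(-134\right) + 29^{2} \left(-236\right)\right) = - 872541 \left(-4556 + 841 \left(-236\right)\right) = - 872541 \left(-4556 - 198476\right) = \left(-872541\right) \left(-203032\right) = 177153744312$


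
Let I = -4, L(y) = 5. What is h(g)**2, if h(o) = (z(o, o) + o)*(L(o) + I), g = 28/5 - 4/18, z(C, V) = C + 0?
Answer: 234256/2025 ≈ 115.68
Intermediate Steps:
z(C, V) = C
g = 242/45 (g = 28*(1/5) - 4*1/18 = 28/5 - 2/9 = 242/45 ≈ 5.3778)
h(o) = 2*o (h(o) = (o + o)*(5 - 4) = (2*o)*1 = 2*o)
h(g)**2 = (2*(242/45))**2 = (484/45)**2 = 234256/2025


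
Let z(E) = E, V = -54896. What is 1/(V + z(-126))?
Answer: -1/55022 ≈ -1.8175e-5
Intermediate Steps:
1/(V + z(-126)) = 1/(-54896 - 126) = 1/(-55022) = -1/55022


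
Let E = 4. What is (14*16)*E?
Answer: 896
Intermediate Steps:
(14*16)*E = (14*16)*4 = 224*4 = 896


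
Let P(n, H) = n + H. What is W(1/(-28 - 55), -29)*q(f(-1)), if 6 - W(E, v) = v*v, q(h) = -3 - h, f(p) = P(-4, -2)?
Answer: -2505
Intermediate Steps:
P(n, H) = H + n
f(p) = -6 (f(p) = -2 - 4 = -6)
W(E, v) = 6 - v² (W(E, v) = 6 - v*v = 6 - v²)
W(1/(-28 - 55), -29)*q(f(-1)) = (6 - 1*(-29)²)*(-3 - 1*(-6)) = (6 - 1*841)*(-3 + 6) = (6 - 841)*3 = -835*3 = -2505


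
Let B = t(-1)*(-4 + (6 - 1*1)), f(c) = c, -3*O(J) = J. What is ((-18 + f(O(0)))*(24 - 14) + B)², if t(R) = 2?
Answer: 31684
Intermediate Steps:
O(J) = -J/3
B = 2 (B = 2*(-4 + (6 - 1*1)) = 2*(-4 + (6 - 1)) = 2*(-4 + 5) = 2*1 = 2)
((-18 + f(O(0)))*(24 - 14) + B)² = ((-18 - ⅓*0)*(24 - 14) + 2)² = ((-18 + 0)*10 + 2)² = (-18*10 + 2)² = (-180 + 2)² = (-178)² = 31684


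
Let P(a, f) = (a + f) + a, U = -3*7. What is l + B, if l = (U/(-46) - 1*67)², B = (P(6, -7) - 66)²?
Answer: 17243357/2116 ≈ 8149.0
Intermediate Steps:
U = -21
P(a, f) = f + 2*a
B = 3721 (B = ((-7 + 2*6) - 66)² = ((-7 + 12) - 66)² = (5 - 66)² = (-61)² = 3721)
l = 9369721/2116 (l = (-21/(-46) - 1*67)² = (-21*(-1/46) - 67)² = (21/46 - 67)² = (-3061/46)² = 9369721/2116 ≈ 4428.0)
l + B = 9369721/2116 + 3721 = 17243357/2116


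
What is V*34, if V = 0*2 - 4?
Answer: -136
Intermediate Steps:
V = -4 (V = 0 - 4 = -4)
V*34 = -4*34 = -136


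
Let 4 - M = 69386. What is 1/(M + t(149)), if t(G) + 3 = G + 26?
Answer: -1/69210 ≈ -1.4449e-5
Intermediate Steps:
t(G) = 23 + G (t(G) = -3 + (G + 26) = -3 + (26 + G) = 23 + G)
M = -69382 (M = 4 - 1*69386 = 4 - 69386 = -69382)
1/(M + t(149)) = 1/(-69382 + (23 + 149)) = 1/(-69382 + 172) = 1/(-69210) = -1/69210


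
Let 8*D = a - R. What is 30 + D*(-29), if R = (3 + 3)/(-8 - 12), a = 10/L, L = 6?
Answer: 5489/240 ≈ 22.871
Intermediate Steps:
a = 5/3 (a = 10/6 = 10*(⅙) = 5/3 ≈ 1.6667)
R = -3/10 (R = 6/(-20) = 6*(-1/20) = -3/10 ≈ -0.30000)
D = 59/240 (D = (5/3 - 1*(-3/10))/8 = (5/3 + 3/10)/8 = (⅛)*(59/30) = 59/240 ≈ 0.24583)
30 + D*(-29) = 30 + (59/240)*(-29) = 30 - 1711/240 = 5489/240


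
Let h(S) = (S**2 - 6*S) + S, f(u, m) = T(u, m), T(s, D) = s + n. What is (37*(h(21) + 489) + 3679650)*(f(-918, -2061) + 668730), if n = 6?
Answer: 2477721648150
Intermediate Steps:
T(s, D) = 6 + s (T(s, D) = s + 6 = 6 + s)
f(u, m) = 6 + u
h(S) = S**2 - 5*S
(37*(h(21) + 489) + 3679650)*(f(-918, -2061) + 668730) = (37*(21*(-5 + 21) + 489) + 3679650)*((6 - 918) + 668730) = (37*(21*16 + 489) + 3679650)*(-912 + 668730) = (37*(336 + 489) + 3679650)*667818 = (37*825 + 3679650)*667818 = (30525 + 3679650)*667818 = 3710175*667818 = 2477721648150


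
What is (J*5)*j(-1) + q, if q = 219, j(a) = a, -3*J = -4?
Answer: 637/3 ≈ 212.33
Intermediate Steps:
J = 4/3 (J = -⅓*(-4) = 4/3 ≈ 1.3333)
(J*5)*j(-1) + q = ((4/3)*5)*(-1) + 219 = (20/3)*(-1) + 219 = -20/3 + 219 = 637/3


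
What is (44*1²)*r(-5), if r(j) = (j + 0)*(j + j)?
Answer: 2200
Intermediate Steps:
r(j) = 2*j² (r(j) = j*(2*j) = 2*j²)
(44*1²)*r(-5) = (44*1²)*(2*(-5)²) = (44*1)*(2*25) = 44*50 = 2200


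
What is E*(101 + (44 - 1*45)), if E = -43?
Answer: -4300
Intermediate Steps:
E*(101 + (44 - 1*45)) = -43*(101 + (44 - 1*45)) = -43*(101 + (44 - 45)) = -43*(101 - 1) = -43*100 = -4300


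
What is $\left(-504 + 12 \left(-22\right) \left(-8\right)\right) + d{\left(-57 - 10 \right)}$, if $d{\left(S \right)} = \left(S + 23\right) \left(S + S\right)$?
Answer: $7504$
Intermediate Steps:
$d{\left(S \right)} = 2 S \left(23 + S\right)$ ($d{\left(S \right)} = \left(23 + S\right) 2 S = 2 S \left(23 + S\right)$)
$\left(-504 + 12 \left(-22\right) \left(-8\right)\right) + d{\left(-57 - 10 \right)} = \left(-504 + 12 \left(-22\right) \left(-8\right)\right) + 2 \left(-57 - 10\right) \left(23 - 67\right) = \left(-504 - -2112\right) + 2 \left(-57 - 10\right) \left(23 - 67\right) = \left(-504 + 2112\right) + 2 \left(-67\right) \left(23 - 67\right) = 1608 + 2 \left(-67\right) \left(-44\right) = 1608 + 5896 = 7504$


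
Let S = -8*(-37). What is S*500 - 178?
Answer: 147822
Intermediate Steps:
S = 296
S*500 - 178 = 296*500 - 178 = 148000 - 178 = 147822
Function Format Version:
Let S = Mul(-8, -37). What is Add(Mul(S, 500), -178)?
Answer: 147822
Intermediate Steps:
S = 296
Add(Mul(S, 500), -178) = Add(Mul(296, 500), -178) = Add(148000, -178) = 147822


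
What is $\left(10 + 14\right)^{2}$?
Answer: $576$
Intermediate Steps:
$\left(10 + 14\right)^{2} = 24^{2} = 576$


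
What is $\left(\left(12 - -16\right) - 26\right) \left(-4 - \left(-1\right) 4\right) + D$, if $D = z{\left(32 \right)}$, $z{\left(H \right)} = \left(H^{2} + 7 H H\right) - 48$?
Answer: $8144$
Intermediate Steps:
$z{\left(H \right)} = -48 + 8 H^{2}$ ($z{\left(H \right)} = \left(H^{2} + 7 H^{2}\right) - 48 = 8 H^{2} - 48 = -48 + 8 H^{2}$)
$D = 8144$ ($D = -48 + 8 \cdot 32^{2} = -48 + 8 \cdot 1024 = -48 + 8192 = 8144$)
$\left(\left(12 - -16\right) - 26\right) \left(-4 - \left(-1\right) 4\right) + D = \left(\left(12 - -16\right) - 26\right) \left(-4 - \left(-1\right) 4\right) + 8144 = \left(\left(12 + 16\right) - 26\right) \left(-4 - -4\right) + 8144 = \left(28 - 26\right) \left(-4 + 4\right) + 8144 = 2 \cdot 0 + 8144 = 0 + 8144 = 8144$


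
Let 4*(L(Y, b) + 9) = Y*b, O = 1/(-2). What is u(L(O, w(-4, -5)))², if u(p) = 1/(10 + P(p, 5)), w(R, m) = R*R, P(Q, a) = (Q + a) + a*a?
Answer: 1/841 ≈ 0.0011891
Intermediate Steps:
P(Q, a) = Q + a + a² (P(Q, a) = (Q + a) + a² = Q + a + a²)
O = -½ ≈ -0.50000
w(R, m) = R²
L(Y, b) = -9 + Y*b/4 (L(Y, b) = -9 + (Y*b)/4 = -9 + Y*b/4)
u(p) = 1/(40 + p) (u(p) = 1/(10 + (p + 5 + 5²)) = 1/(10 + (p + 5 + 25)) = 1/(10 + (30 + p)) = 1/(40 + p))
u(L(O, w(-4, -5)))² = (1/(40 + (-9 + (¼)*(-½)*(-4)²)))² = (1/(40 + (-9 + (¼)*(-½)*16)))² = (1/(40 + (-9 - 2)))² = (1/(40 - 11))² = (1/29)² = 1/841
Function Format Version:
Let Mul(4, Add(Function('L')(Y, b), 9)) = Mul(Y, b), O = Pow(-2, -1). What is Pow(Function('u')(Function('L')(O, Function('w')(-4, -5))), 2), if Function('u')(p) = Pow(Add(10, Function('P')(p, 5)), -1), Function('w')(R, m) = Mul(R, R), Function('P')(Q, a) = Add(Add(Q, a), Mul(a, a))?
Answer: Rational(1, 841) ≈ 0.0011891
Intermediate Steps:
Function('P')(Q, a) = Add(Q, a, Pow(a, 2)) (Function('P')(Q, a) = Add(Add(Q, a), Pow(a, 2)) = Add(Q, a, Pow(a, 2)))
O = Rational(-1, 2) ≈ -0.50000
Function('w')(R, m) = Pow(R, 2)
Function('L')(Y, b) = Add(-9, Mul(Rational(1, 4), Y, b)) (Function('L')(Y, b) = Add(-9, Mul(Rational(1, 4), Mul(Y, b))) = Add(-9, Mul(Rational(1, 4), Y, b)))
Function('u')(p) = Pow(Add(40, p), -1) (Function('u')(p) = Pow(Add(10, Add(p, 5, Pow(5, 2))), -1) = Pow(Add(10, Add(p, 5, 25)), -1) = Pow(Add(10, Add(30, p)), -1) = Pow(Add(40, p), -1))
Pow(Function('u')(Function('L')(O, Function('w')(-4, -5))), 2) = Pow(Pow(Add(40, Add(-9, Mul(Rational(1, 4), Rational(-1, 2), Pow(-4, 2)))), -1), 2) = Pow(Pow(Add(40, Add(-9, Mul(Rational(1, 4), Rational(-1, 2), 16))), -1), 2) = Pow(Pow(Add(40, Add(-9, -2)), -1), 2) = Pow(Pow(Add(40, -11), -1), 2) = Pow(Pow(29, -1), 2) = Pow(Rational(1, 29), 2) = Rational(1, 841)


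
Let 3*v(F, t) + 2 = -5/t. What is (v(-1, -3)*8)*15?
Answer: -40/3 ≈ -13.333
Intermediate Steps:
v(F, t) = -⅔ - 5/(3*t) (v(F, t) = -⅔ + (-5/t)/3 = -⅔ - 5/(3*t))
(v(-1, -3)*8)*15 = (((⅓)*(-5 - 2*(-3))/(-3))*8)*15 = (((⅓)*(-⅓)*(-5 + 6))*8)*15 = (((⅓)*(-⅓)*1)*8)*15 = -⅑*8*15 = -8/9*15 = -40/3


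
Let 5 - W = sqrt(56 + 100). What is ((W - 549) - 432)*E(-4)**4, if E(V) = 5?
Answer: -610000 - 1250*sqrt(39) ≈ -6.1781e+5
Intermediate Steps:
W = 5 - 2*sqrt(39) (W = 5 - sqrt(56 + 100) = 5 - sqrt(156) = 5 - 2*sqrt(39) ≈ -7.4900)
((W - 549) - 432)*E(-4)**4 = (((5 - 2*sqrt(39)) - 549) - 432)*5**4 = ((-544 - 2*sqrt(39)) - 432)*625 = (-976 - 2*sqrt(39))*625 = -610000 - 1250*sqrt(39)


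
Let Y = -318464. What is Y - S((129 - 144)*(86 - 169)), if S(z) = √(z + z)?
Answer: -318464 - √2490 ≈ -3.1851e+5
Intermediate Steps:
S(z) = √2*√z (S(z) = √(2*z) = √2*√z)
Y - S((129 - 144)*(86 - 169)) = -318464 - √2*√((129 - 144)*(86 - 169)) = -318464 - √2*√(-15*(-83)) = -318464 - √2*√1245 = -318464 - √2490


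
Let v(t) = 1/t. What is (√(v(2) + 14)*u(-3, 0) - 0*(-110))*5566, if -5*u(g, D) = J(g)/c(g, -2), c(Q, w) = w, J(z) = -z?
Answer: 8349*√58/10 ≈ 6358.4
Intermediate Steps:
u(g, D) = -g/10 (u(g, D) = -(-g)/(5*(-2)) = -(-g)*(-1)/(5*2) = -g/10)
(√(v(2) + 14)*u(-3, 0) - 0*(-110))*5566 = (√(1/2 + 14)*(-⅒*(-3)) - 0*(-110))*5566 = (√(½ + 14)*(3/10) - 1*0)*5566 = (√(29/2)*(3/10) + 0)*5566 = ((√58/2)*(3/10) + 0)*5566 = (3*√58/20 + 0)*5566 = (3*√58/20)*5566 = 8349*√58/10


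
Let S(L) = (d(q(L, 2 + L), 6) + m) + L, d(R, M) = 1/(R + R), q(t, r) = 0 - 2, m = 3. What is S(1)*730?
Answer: 5475/2 ≈ 2737.5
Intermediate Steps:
q(t, r) = -2
d(R, M) = 1/(2*R)
S(L) = 11/4 + L (S(L) = ((1/2)/(-2) + 3) + L = ((1/2)*(-1/2) + 3) + L = (-1/4 + 3) + L = 11/4 + L)
S(1)*730 = (11/4 + 1)*730 = (15/4)*730 = 5475/2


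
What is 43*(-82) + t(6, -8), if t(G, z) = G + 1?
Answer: -3519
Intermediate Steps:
t(G, z) = 1 + G
43*(-82) + t(6, -8) = 43*(-82) + (1 + 6) = -3526 + 7 = -3519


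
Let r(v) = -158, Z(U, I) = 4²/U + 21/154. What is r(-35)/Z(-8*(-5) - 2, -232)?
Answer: -66044/233 ≈ -283.45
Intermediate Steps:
Z(U, I) = 3/22 + 16/U (Z(U, I) = 16/U + 21*(1/154) = 16/U + 3/22 = 3/22 + 16/U)
r(-35)/Z(-8*(-5) - 2, -232) = -158/(3/22 + 16/(-8*(-5) - 2)) = -158/(3/22 + 16/(40 - 2)) = -158/(3/22 + 16/38) = -158/(3/22 + 16*(1/38)) = -158/(3/22 + 8/19) = -158/233/418 = -158*418/233 = -66044/233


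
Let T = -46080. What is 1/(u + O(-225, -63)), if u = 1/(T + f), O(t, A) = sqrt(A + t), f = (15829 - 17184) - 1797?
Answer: -49232/698051469313 - 29085477888*I*sqrt(2)/698051469313 ≈ -7.0528e-8 - 0.058926*I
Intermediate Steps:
f = -3152 (f = -1355 - 1797 = -3152)
u = -1/49232 (u = 1/(-46080 - 3152) = 1/(-49232) = -1/49232 ≈ -2.0312e-5)
1/(u + O(-225, -63)) = 1/(-1/49232 + sqrt(-63 - 225)) = 1/(-1/49232 + sqrt(-288)) = 1/(-1/49232 + 12*I*sqrt(2))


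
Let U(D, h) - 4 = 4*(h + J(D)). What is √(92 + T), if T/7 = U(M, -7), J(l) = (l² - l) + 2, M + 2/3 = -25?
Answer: 10*√1723/3 ≈ 138.36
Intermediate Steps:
M = -77/3 (M = -⅔ - 25 = -77/3 ≈ -25.667)
J(l) = 2 + l² - l
U(D, h) = 12 - 4*D + 4*h + 4*D² (U(D, h) = 4 + 4*(h + (2 + D² - D)) = 4 + 4*(2 + h + D² - D) = 4 + (8 - 4*D + 4*h + 4*D²) = 12 - 4*D + 4*h + 4*D²)
T = 171472/9 (T = 7*(12 - 4*(-77/3) + 4*(-7) + 4*(-77/3)²) = 7*(12 + 308/3 - 28 + 4*(5929/9)) = 7*(12 + 308/3 - 28 + 23716/9) = 7*(24496/9) = 171472/9 ≈ 19052.)
√(92 + T) = √(92 + 171472/9) = √(172300/9) = 10*√1723/3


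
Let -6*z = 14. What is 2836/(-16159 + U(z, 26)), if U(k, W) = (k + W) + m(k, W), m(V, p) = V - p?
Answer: -8508/48491 ≈ -0.17546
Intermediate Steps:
z = -7/3 (z = -1/6*14 = -7/3 ≈ -2.3333)
U(k, W) = 2*k (U(k, W) = (k + W) + (k - W) = (W + k) + (k - W) = 2*k)
2836/(-16159 + U(z, 26)) = 2836/(-16159 + 2*(-7/3)) = 2836/(-16159 - 14/3) = 2836/(-48491/3) = 2836*(-3/48491) = -8508/48491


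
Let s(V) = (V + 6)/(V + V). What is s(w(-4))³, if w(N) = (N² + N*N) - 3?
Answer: 42875/195112 ≈ 0.21975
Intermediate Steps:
w(N) = -3 + 2*N² (w(N) = (N² + N²) - 3 = 2*N² - 3 = -3 + 2*N²)
s(V) = (6 + V)/(2*V) (s(V) = (6 + V)/((2*V)) = (6 + V)*(1/(2*V)) = (6 + V)/(2*V))
s(w(-4))³ = ((6 + (-3 + 2*(-4)²))/(2*(-3 + 2*(-4)²)))³ = ((6 + (-3 + 2*16))/(2*(-3 + 2*16)))³ = ((6 + (-3 + 32))/(2*(-3 + 32)))³ = ((½)*(6 + 29)/29)³ = ((½)*(1/29)*35)³ = (35/58)³ = 42875/195112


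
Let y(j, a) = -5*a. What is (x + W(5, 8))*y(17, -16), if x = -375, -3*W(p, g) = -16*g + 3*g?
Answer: -81680/3 ≈ -27227.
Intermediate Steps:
W(p, g) = 13*g/3 (W(p, g) = -(-16*g + 3*g)/3 = -(-13)*g/3 = 13*g/3)
(x + W(5, 8))*y(17, -16) = (-375 + (13/3)*8)*(-5*(-16)) = (-375 + 104/3)*80 = -1021/3*80 = -81680/3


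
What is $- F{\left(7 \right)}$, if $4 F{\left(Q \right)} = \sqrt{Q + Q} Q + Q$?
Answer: $- \frac{7}{4} - \frac{7 \sqrt{14}}{4} \approx -8.2979$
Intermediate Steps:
$F{\left(Q \right)} = \frac{Q}{4} + \frac{\sqrt{2} Q^{\frac{3}{2}}}{4}$ ($F{\left(Q \right)} = \frac{\sqrt{Q + Q} Q + Q}{4} = \frac{\sqrt{2 Q} Q + Q}{4} = \frac{\sqrt{2} \sqrt{Q} Q + Q}{4} = \frac{\sqrt{2} Q^{\frac{3}{2}} + Q}{4} = \frac{Q + \sqrt{2} Q^{\frac{3}{2}}}{4} = \frac{Q}{4} + \frac{\sqrt{2} Q^{\frac{3}{2}}}{4}$)
$- F{\left(7 \right)} = - (\frac{1}{4} \cdot 7 + \frac{\sqrt{2} \cdot 7^{\frac{3}{2}}}{4}) = - (\frac{7}{4} + \frac{\sqrt{2} \cdot 7 \sqrt{7}}{4}) = - (\frac{7}{4} + \frac{7 \sqrt{14}}{4}) = - \frac{7}{4} - \frac{7 \sqrt{14}}{4}$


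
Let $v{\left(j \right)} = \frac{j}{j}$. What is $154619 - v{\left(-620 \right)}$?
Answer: $154618$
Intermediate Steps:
$v{\left(j \right)} = 1$
$154619 - v{\left(-620 \right)} = 154619 - 1 = 154618$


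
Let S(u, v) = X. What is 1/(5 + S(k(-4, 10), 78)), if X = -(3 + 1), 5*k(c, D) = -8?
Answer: 1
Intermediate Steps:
k(c, D) = -8/5 (k(c, D) = (⅕)*(-8) = -8/5)
X = -4 (X = -1*4 = -4)
S(u, v) = -4
1/(5 + S(k(-4, 10), 78)) = 1/(5 - 4) = 1/1 = 1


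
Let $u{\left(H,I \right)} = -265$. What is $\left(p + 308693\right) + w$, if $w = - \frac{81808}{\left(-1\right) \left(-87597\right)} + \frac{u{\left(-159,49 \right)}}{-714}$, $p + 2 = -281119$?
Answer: $\frac{574811694623}{20848086} \approx 27571.0$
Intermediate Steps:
$p = -281121$ ($p = -2 - 281119 = -281121$)
$w = - \frac{11732569}{20848086}$ ($w = - \frac{81808}{\left(-1\right) \left(-87597\right)} - \frac{265}{-714} = - \frac{81808}{87597} - - \frac{265}{714} = \left(-81808\right) \frac{1}{87597} + \frac{265}{714} = - \frac{81808}{87597} + \frac{265}{714} = - \frac{11732569}{20848086} \approx -0.56277$)
$\left(p + 308693\right) + w = \left(-281121 + 308693\right) - \frac{11732569}{20848086} = 27572 - \frac{11732569}{20848086} = \frac{574811694623}{20848086}$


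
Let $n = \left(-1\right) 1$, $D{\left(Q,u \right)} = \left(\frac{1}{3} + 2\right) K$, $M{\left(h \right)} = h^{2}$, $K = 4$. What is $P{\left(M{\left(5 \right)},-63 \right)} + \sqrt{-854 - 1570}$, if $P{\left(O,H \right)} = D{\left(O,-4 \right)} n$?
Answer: $- \frac{28}{3} + 2 i \sqrt{606} \approx -9.3333 + 49.234 i$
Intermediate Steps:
$D{\left(Q,u \right)} = \frac{28}{3}$ ($D{\left(Q,u \right)} = \left(\frac{1}{3} + 2\right) 4 = \frac{7}{3} \cdot 4 = \frac{28}{3}$)
$n = -1$
$P{\left(O,H \right)} = - \frac{28}{3}$ ($P{\left(O,H \right)} = \frac{28}{3} \left(-1\right) = - \frac{28}{3}$)
$P{\left(M{\left(5 \right)},-63 \right)} + \sqrt{-854 - 1570} = - \frac{28}{3} + \sqrt{-854 - 1570} = - \frac{28}{3} + \sqrt{-2424} = - \frac{28}{3} + 2 i \sqrt{606}$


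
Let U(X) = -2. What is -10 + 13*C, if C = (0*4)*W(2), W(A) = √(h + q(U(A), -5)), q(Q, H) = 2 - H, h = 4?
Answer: -10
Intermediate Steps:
W(A) = √11 (W(A) = √(4 + (2 - 1*(-5))) = √(4 + (2 + 5)) = √(4 + 7) = √11)
C = 0 (C = (0*4)*√11 = 0*√11 = 0)
-10 + 13*C = -10 + 13*0 = -10 + 0 = -10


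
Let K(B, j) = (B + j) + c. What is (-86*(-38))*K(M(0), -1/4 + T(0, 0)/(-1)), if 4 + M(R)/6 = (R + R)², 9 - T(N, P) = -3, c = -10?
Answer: -151145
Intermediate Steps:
T(N, P) = 12 (T(N, P) = 9 - 1*(-3) = 9 + 3 = 12)
M(R) = -24 + 24*R² (M(R) = -24 + 6*(R + R)² = -24 + 6*(2*R)² = -24 + 6*(4*R²) = -24 + 24*R²)
K(B, j) = -10 + B + j (K(B, j) = (B + j) - 10 = -10 + B + j)
(-86*(-38))*K(M(0), -1/4 + T(0, 0)/(-1)) = (-86*(-38))*(-10 + (-24 + 24*0²) + (-1/4 + 12/(-1))) = 3268*(-10 + (-24 + 24*0) + (-1*¼ + 12*(-1))) = 3268*(-10 + (-24 + 0) + (-¼ - 12)) = 3268*(-10 - 24 - 49/4) = 3268*(-185/4) = -151145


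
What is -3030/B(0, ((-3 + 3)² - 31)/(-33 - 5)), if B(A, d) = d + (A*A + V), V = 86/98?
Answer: -1880620/1051 ≈ -1789.4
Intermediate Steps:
V = 43/49 (V = 86*(1/98) = 43/49 ≈ 0.87755)
B(A, d) = 43/49 + d + A² (B(A, d) = d + (A*A + 43/49) = d + (A² + 43/49) = d + (43/49 + A²) = 43/49 + d + A²)
-3030/B(0, ((-3 + 3)² - 31)/(-33 - 5)) = -3030/(43/49 + ((-3 + 3)² - 31)/(-33 - 5) + 0²) = -3030/(43/49 + (0² - 31)/(-38) + 0) = -3030/(43/49 + (0 - 31)*(-1/38) + 0) = -3030/(43/49 - 31*(-1/38) + 0) = -3030/(43/49 + 31/38 + 0) = -3030/3153/1862 = -3030*1862/3153 = -1880620/1051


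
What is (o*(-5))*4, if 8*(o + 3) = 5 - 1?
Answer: 50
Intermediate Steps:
o = -5/2 (o = -3 + (5 - 1)/8 = -3 + (1/8)*4 = -3 + 1/2 = -5/2 ≈ -2.5000)
(o*(-5))*4 = -5/2*(-5)*4 = (25/2)*4 = 50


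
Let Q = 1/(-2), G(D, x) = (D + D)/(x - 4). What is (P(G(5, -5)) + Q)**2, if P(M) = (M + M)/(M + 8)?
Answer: 2601/3844 ≈ 0.67664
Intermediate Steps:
G(D, x) = 2*D/(-4 + x) (G(D, x) = (2*D)/(-4 + x) = 2*D/(-4 + x))
P(M) = 2*M/(8 + M) (P(M) = (2*M)/(8 + M) = 2*M/(8 + M))
Q = -1/2 ≈ -0.50000
(P(G(5, -5)) + Q)**2 = (2*(2*5/(-4 - 5))/(8 + 2*5/(-4 - 5)) - 1/2)**2 = (2*(2*5/(-9))/(8 + 2*5/(-9)) - 1/2)**2 = (2*(2*5*(-1/9))/(8 + 2*5*(-1/9)) - 1/2)**2 = (2*(-10/9)/(8 - 10/9) - 1/2)**2 = (2*(-10/9)/(62/9) - 1/2)**2 = (2*(-10/9)*(9/62) - 1/2)**2 = (-10/31 - 1/2)**2 = (-51/62)**2 = 2601/3844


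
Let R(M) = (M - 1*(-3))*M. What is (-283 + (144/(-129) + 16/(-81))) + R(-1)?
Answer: -997231/3483 ≈ -286.31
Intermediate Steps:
R(M) = M*(3 + M) (R(M) = (M + 3)*M = (3 + M)*M = M*(3 + M))
(-283 + (144/(-129) + 16/(-81))) + R(-1) = (-283 + (144/(-129) + 16/(-81))) - (3 - 1) = (-283 + (144*(-1/129) + 16*(-1/81))) - 1*2 = (-283 + (-48/43 - 16/81)) - 2 = (-283 - 4576/3483) - 2 = -990265/3483 - 2 = -997231/3483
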